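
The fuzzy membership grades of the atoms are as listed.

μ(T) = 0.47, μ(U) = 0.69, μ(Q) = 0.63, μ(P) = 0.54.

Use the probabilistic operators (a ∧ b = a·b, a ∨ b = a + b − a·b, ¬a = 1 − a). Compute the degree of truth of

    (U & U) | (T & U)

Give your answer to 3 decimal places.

0.646

U & U = a·b on (0.6900, 0.6900) = 0.4761
T & U = a·b on (0.4700, 0.6900) = 0.3243
(U & U) | (T & U) = a + b − a·b on (0.4761, 0.3243) = 0.6460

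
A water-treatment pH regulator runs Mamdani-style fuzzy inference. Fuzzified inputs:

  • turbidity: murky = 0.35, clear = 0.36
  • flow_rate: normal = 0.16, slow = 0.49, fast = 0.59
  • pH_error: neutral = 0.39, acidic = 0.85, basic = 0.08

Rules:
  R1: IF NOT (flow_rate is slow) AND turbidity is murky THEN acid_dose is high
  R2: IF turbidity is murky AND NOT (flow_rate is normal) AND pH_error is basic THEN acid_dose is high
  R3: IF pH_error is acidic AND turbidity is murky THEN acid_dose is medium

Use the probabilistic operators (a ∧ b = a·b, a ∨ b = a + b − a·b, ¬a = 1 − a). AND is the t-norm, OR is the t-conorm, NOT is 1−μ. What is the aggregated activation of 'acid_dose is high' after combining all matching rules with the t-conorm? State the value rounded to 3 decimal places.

0.198

R1: ¬slow=1−0.49=0.51, murky=0.35; AND[a·b] → w = 0.1785
R2: murky=0.35, ¬normal=1−0.16=0.84, basic=0.08; AND[a·b] → w = 0.0235
R3: acidic=0.85, murky=0.35; AND[a·b] → w = 0.2975
Rules with consequent 'high': {R1, R2} → strengths 0.1785, 0.0235
Aggregate via t-conorm [a + b − a·b]: 0.1978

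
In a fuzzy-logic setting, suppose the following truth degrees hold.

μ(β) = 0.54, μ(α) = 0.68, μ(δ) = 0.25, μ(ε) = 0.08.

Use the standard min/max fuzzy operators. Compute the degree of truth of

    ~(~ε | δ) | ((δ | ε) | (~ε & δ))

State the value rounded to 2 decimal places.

~ε = 1 − 0.08 = 0.92
~ε | δ = max(a, b) on (0.92, 0.25) = 0.92
~(~ε | δ) = 1 − 0.92 = 0.08
δ | ε = max(a, b) on (0.25, 0.08) = 0.25
~ε = 1 − 0.08 = 0.92
~ε & δ = min(a, b) on (0.92, 0.25) = 0.25
(δ | ε) | (~ε & δ) = max(a, b) on (0.25, 0.25) = 0.25
~(~ε | δ) | ((δ | ε) | (~ε & δ)) = max(a, b) on (0.08, 0.25) = 0.25

0.25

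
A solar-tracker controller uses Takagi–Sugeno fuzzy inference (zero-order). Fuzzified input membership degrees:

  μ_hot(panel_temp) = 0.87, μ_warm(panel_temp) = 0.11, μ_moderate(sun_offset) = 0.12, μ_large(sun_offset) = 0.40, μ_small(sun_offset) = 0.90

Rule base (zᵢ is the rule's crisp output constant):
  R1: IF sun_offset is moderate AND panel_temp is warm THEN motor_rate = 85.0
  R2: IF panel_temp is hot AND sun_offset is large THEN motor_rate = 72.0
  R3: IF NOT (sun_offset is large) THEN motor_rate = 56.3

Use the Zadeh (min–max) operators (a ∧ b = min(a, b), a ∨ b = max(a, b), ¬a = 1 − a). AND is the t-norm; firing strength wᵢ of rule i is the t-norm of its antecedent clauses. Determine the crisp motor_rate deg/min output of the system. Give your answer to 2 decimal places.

R1 (z=85.0): moderate=0.12, warm=0.11; AND[min(a, b)] → w = 0.11
R2 (z=72.0): hot=0.87, large=0.40; AND[min(a, b)] → w = 0.40
R3 (z=56.3): ¬large=1−0.40=0.60 → w = 0.60
Weighted average = (0.11·85.0 + 0.40·72.0 + 0.60·56.3) / (0.11 + 0.40 + 0.60)
  = 71.9300 / 1.1100 = 64.80

64.80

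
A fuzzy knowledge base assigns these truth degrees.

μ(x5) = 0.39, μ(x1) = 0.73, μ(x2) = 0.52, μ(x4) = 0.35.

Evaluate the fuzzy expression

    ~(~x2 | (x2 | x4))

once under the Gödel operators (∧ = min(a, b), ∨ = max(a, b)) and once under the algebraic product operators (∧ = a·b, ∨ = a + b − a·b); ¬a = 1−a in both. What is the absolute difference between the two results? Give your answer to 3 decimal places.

Under Gödel:
  ~x2 = 1 − 0.52 = 0.48
  x2 | x4 = max(a, b) on (0.52, 0.35) = 0.52
  ~x2 | (x2 | x4) = max(a, b) on (0.48, 0.52) = 0.52
  ~(~x2 | (x2 | x4)) = 1 − 0.52 = 0.48
  → value = 0.4800
Under algebraic product:
  ~x2 = 1 − 0.5200 = 0.4800
  x2 | x4 = a + b − a·b on (0.5200, 0.3500) = 0.6880
  ~x2 | (x2 | x4) = a + b − a·b on (0.4800, 0.6880) = 0.8378
  ~(~x2 | (x2 | x4)) = 1 − 0.8378 = 0.1622
  → value = 0.1622
|0.4800 − 0.1622| = 0.318

0.318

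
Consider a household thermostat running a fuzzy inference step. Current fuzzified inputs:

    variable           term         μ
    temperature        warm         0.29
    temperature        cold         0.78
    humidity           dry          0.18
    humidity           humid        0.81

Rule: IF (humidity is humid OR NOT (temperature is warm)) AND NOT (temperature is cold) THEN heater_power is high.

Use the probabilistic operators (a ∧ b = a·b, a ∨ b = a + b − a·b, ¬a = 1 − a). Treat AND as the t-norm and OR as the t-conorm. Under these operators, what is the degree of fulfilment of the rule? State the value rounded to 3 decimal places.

firing strength: (humid=0.81 OR ¬warm=1−0.29=0.71) = 0.9449; AND[a·b] with ¬cold=1−0.78=0.22 → w = 0.2079

0.208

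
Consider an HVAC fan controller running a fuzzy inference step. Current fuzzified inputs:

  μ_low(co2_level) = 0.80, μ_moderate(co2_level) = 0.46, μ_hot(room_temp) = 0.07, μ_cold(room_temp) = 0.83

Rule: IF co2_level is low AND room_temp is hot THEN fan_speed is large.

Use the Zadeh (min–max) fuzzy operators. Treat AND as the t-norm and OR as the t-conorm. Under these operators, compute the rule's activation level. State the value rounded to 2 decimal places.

firing strength: low=0.80, hot=0.07; AND[min(a, b)] → w = 0.07

0.07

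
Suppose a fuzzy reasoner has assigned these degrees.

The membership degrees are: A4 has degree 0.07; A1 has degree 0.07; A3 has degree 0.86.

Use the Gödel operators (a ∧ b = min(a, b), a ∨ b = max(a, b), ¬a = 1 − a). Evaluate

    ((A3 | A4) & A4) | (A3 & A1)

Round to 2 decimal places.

A3 | A4 = max(a, b) on (0.86, 0.07) = 0.86
(A3 | A4) & A4 = min(a, b) on (0.86, 0.07) = 0.07
A3 & A1 = min(a, b) on (0.86, 0.07) = 0.07
((A3 | A4) & A4) | (A3 & A1) = max(a, b) on (0.07, 0.07) = 0.07

0.07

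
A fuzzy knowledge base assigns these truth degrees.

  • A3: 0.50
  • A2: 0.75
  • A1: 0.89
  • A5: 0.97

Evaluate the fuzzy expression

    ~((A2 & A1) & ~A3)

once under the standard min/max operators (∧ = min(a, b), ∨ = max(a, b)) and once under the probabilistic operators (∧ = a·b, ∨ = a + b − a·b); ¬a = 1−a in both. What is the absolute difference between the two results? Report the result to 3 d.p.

0.166

Under standard min/max:
  A2 & A1 = min(a, b) on (0.75, 0.89) = 0.75
  ~A3 = 1 − 0.50 = 0.50
  (A2 & A1) & ~A3 = min(a, b) on (0.75, 0.50) = 0.50
  ~((A2 & A1) & ~A3) = 1 − 0.50 = 0.50
  → value = 0.5000
Under probabilistic:
  A2 & A1 = a·b on (0.7500, 0.8900) = 0.6675
  ~A3 = 1 − 0.5000 = 0.5000
  (A2 & A1) & ~A3 = a·b on (0.6675, 0.5000) = 0.3337
  ~((A2 & A1) & ~A3) = 1 − 0.3337 = 0.6663
  → value = 0.6663
|0.5000 − 0.6663| = 0.166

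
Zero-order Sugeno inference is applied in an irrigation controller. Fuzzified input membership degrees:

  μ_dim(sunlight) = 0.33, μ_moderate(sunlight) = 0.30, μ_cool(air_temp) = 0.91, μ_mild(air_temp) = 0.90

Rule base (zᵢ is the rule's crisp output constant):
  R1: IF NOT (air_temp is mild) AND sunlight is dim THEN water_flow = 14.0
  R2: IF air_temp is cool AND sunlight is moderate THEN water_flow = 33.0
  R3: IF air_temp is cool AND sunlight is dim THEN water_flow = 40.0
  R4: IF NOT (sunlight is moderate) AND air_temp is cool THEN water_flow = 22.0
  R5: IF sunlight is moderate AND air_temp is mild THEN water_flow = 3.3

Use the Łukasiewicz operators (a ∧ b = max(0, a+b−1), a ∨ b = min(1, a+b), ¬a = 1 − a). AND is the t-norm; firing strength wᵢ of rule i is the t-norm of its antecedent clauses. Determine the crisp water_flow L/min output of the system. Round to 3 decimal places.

24.294

R1 (z=14.0): ¬mild=1−0.90=0.10, dim=0.33; AND[max(0, a+b−1)] → w = 0.00
R2 (z=33.0): cool=0.91, moderate=0.30; AND[max(0, a+b−1)] → w = 0.21
R3 (z=40.0): cool=0.91, dim=0.33; AND[max(0, a+b−1)] → w = 0.24
R4 (z=22.0): ¬moderate=1−0.30=0.70, cool=0.91; AND[max(0, a+b−1)] → w = 0.61
R5 (z=3.3): moderate=0.30, mild=0.90; AND[max(0, a+b−1)] → w = 0.20
Weighted average = (0.00·14.0 + 0.21·33.0 + 0.24·40.0 + 0.61·22.0 + 0.20·3.3) / (0.00 + 0.21 + 0.24 + 0.61 + 0.20)
  = 30.6100 / 1.2600 = 24.294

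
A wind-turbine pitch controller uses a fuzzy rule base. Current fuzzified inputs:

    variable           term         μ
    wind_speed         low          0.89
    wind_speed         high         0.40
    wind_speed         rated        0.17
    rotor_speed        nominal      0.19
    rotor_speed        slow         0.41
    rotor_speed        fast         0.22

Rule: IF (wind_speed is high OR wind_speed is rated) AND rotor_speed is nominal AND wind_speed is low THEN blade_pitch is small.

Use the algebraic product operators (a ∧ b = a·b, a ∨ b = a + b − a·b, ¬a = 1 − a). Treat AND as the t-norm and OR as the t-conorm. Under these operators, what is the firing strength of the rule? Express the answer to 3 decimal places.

0.085

firing strength: (high=0.40 OR rated=0.17) = 0.5020; AND[a·b] with nominal=0.19, low=0.89 → w = 0.0849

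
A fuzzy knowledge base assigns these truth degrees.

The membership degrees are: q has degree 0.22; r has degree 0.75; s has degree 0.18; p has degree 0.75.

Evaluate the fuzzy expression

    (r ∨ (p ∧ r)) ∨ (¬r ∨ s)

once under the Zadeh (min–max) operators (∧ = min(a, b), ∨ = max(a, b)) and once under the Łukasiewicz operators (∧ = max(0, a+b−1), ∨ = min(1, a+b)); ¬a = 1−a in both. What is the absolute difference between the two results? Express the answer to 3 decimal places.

0.250

Under Zadeh (min–max):
  p ∧ r = min(a, b) on (0.75, 0.75) = 0.75
  r ∨ (p ∧ r) = max(a, b) on (0.75, 0.75) = 0.75
  ¬r = 1 − 0.75 = 0.25
  ¬r ∨ s = max(a, b) on (0.25, 0.18) = 0.25
  (r ∨ (p ∧ r)) ∨ (¬r ∨ s) = max(a, b) on (0.75, 0.25) = 0.75
  → value = 0.7500
Under Łukasiewicz:
  p ∧ r = max(0, a+b−1) on (0.75, 0.75) = 0.50
  r ∨ (p ∧ r) = min(1, a+b) on (0.75, 0.50) = 1.00
  ¬r = 1 − 0.75 = 0.25
  ¬r ∨ s = min(1, a+b) on (0.25, 0.18) = 0.43
  (r ∨ (p ∧ r)) ∨ (¬r ∨ s) = min(1, a+b) on (1.00, 0.43) = 1.00
  → value = 1.0000
|0.7500 − 1.0000| = 0.250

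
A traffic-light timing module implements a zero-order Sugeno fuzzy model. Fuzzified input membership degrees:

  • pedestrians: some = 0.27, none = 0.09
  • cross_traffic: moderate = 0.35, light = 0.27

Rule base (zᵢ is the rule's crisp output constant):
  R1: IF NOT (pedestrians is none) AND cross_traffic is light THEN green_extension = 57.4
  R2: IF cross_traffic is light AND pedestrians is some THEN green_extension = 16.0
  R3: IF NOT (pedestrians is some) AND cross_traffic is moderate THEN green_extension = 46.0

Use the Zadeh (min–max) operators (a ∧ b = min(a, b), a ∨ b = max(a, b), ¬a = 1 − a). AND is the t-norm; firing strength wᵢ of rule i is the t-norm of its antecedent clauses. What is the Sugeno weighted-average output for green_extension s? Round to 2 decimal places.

40.36

R1 (z=57.4): ¬none=1−0.09=0.91, light=0.27; AND[min(a, b)] → w = 0.27
R2 (z=16.0): light=0.27, some=0.27; AND[min(a, b)] → w = 0.27
R3 (z=46.0): ¬some=1−0.27=0.73, moderate=0.35; AND[min(a, b)] → w = 0.35
Weighted average = (0.27·57.4 + 0.27·16.0 + 0.35·46.0) / (0.27 + 0.27 + 0.35)
  = 35.9180 / 0.8900 = 40.36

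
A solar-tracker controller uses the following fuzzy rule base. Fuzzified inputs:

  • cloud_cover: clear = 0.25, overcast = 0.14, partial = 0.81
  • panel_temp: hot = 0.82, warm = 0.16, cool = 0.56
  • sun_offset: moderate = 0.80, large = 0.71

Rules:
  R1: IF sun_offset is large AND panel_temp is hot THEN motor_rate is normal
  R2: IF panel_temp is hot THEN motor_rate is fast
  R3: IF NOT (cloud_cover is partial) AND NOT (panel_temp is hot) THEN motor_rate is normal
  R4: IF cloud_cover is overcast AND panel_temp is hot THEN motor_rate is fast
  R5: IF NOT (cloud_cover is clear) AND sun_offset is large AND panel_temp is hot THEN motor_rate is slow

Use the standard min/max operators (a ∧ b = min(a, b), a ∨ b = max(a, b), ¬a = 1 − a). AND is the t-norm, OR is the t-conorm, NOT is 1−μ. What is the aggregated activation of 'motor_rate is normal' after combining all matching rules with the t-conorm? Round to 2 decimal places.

0.71

R1: large=0.71, hot=0.82; AND[min(a, b)] → w = 0.71
R2: hot=0.82 → w = 0.82
R3: ¬partial=1−0.81=0.19, ¬hot=1−0.82=0.18; AND[min(a, b)] → w = 0.18
R4: overcast=0.14, hot=0.82; AND[min(a, b)] → w = 0.14
R5: ¬clear=1−0.25=0.75, large=0.71, hot=0.82; AND[min(a, b)] → w = 0.71
Rules with consequent 'normal': {R1, R3} → strengths 0.71, 0.18
Aggregate via t-conorm [max(a, b)]: 0.71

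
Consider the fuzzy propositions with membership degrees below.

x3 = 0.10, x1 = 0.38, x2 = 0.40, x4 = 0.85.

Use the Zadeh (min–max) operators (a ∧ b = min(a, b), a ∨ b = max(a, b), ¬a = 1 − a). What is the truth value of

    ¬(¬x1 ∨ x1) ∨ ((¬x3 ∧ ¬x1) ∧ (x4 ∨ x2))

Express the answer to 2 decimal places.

¬x1 = 1 − 0.38 = 0.62
¬x1 ∨ x1 = max(a, b) on (0.62, 0.38) = 0.62
¬(¬x1 ∨ x1) = 1 − 0.62 = 0.38
¬x3 = 1 − 0.10 = 0.90
¬x1 = 1 − 0.38 = 0.62
¬x3 ∧ ¬x1 = min(a, b) on (0.90, 0.62) = 0.62
x4 ∨ x2 = max(a, b) on (0.85, 0.40) = 0.85
(¬x3 ∧ ¬x1) ∧ (x4 ∨ x2) = min(a, b) on (0.62, 0.85) = 0.62
¬(¬x1 ∨ x1) ∨ ((¬x3 ∧ ¬x1) ∧ (x4 ∨ x2)) = max(a, b) on (0.38, 0.62) = 0.62

0.62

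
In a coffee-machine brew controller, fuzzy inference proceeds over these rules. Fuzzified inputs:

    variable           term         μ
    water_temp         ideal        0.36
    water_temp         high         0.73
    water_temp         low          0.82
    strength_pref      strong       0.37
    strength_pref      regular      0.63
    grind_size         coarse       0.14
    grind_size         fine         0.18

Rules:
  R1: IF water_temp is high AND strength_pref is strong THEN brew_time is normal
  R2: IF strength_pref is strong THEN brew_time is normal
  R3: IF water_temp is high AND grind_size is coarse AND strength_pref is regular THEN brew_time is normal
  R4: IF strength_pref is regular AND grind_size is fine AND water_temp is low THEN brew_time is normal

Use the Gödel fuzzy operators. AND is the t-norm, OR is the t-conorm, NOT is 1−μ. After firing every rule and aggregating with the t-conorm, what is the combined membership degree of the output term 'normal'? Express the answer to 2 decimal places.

R1: high=0.73, strong=0.37; AND[min(a, b)] → w = 0.37
R2: strong=0.37 → w = 0.37
R3: high=0.73, coarse=0.14, regular=0.63; AND[min(a, b)] → w = 0.14
R4: regular=0.63, fine=0.18, low=0.82; AND[min(a, b)] → w = 0.18
Rules with consequent 'normal': {R1, R2, R3, R4} → strengths 0.37, 0.37, 0.14, 0.18
Aggregate via t-conorm [max(a, b)]: 0.37

0.37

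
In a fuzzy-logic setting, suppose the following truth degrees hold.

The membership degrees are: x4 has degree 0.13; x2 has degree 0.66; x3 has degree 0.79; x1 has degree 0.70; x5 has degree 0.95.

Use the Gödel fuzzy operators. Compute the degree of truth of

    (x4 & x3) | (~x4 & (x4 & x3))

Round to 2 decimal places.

x4 & x3 = min(a, b) on (0.13, 0.79) = 0.13
~x4 = 1 − 0.13 = 0.87
x4 & x3 = min(a, b) on (0.13, 0.79) = 0.13
~x4 & (x4 & x3) = min(a, b) on (0.87, 0.13) = 0.13
(x4 & x3) | (~x4 & (x4 & x3)) = max(a, b) on (0.13, 0.13) = 0.13

0.13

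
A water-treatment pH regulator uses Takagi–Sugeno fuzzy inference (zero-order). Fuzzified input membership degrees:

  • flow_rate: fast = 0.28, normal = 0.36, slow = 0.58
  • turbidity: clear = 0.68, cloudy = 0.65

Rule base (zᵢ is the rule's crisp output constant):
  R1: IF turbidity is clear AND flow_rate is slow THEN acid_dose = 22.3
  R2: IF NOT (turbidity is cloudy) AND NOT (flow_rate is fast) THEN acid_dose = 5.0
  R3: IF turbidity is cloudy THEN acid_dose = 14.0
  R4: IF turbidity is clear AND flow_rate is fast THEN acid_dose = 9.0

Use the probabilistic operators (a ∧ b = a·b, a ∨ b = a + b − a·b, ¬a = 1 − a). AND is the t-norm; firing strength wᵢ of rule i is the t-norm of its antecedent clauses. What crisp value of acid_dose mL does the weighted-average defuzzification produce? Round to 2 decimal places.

14.04

R1 (z=22.3): clear=0.68, slow=0.58; AND[a·b] → w = 0.3944
R2 (z=5.0): ¬cloudy=1−0.65=0.35, ¬fast=1−0.28=0.72; AND[a·b] → w = 0.2520
R3 (z=14.0): cloudy=0.65 → w = 0.6500
R4 (z=9.0): clear=0.68, fast=0.28; AND[a·b] → w = 0.1904
Weighted average = (0.3944·22.3 + 0.2520·5.0 + 0.6500·14.0 + 0.1904·9.0) / (0.3944 + 0.2520 + 0.6500 + 0.1904)
  = 20.8687 / 1.4868 = 14.04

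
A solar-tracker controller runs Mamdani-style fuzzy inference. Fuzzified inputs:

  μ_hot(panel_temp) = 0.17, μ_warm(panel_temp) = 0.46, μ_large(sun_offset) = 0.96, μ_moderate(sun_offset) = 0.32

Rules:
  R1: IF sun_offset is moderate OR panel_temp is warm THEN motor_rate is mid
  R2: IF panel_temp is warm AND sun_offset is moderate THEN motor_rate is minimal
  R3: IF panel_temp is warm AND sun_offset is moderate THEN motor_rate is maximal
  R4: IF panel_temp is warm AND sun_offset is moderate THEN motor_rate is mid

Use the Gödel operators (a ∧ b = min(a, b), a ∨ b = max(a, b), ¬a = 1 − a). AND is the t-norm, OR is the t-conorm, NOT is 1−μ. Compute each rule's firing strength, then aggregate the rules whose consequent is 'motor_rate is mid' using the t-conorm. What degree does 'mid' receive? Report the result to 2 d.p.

0.46

R1: moderate=0.32, warm=0.46; OR[max(a, b)] → w = 0.46
R2: warm=0.46, moderate=0.32; AND[min(a, b)] → w = 0.32
R3: warm=0.46, moderate=0.32; AND[min(a, b)] → w = 0.32
R4: warm=0.46, moderate=0.32; AND[min(a, b)] → w = 0.32
Rules with consequent 'mid': {R1, R4} → strengths 0.46, 0.32
Aggregate via t-conorm [max(a, b)]: 0.46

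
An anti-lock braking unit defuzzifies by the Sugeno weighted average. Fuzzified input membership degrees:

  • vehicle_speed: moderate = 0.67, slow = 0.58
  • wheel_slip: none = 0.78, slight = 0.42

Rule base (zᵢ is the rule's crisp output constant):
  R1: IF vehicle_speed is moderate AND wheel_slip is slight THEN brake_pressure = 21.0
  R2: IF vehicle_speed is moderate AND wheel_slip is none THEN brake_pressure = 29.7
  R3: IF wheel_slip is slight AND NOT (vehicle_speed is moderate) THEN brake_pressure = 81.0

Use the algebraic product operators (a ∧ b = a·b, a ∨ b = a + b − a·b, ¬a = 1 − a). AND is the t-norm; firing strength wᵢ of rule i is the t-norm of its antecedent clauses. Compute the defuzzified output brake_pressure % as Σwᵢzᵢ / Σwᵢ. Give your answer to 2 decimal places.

R1 (z=21.0): moderate=0.67, slight=0.42; AND[a·b] → w = 0.2814
R2 (z=29.7): moderate=0.67, none=0.78; AND[a·b] → w = 0.5226
R3 (z=81.0): slight=0.42, ¬moderate=1−0.67=0.33; AND[a·b] → w = 0.1386
Weighted average = (0.2814·21.0 + 0.5226·29.7 + 0.1386·81.0) / (0.2814 + 0.5226 + 0.1386)
  = 32.6572 / 0.9426 = 34.65

34.65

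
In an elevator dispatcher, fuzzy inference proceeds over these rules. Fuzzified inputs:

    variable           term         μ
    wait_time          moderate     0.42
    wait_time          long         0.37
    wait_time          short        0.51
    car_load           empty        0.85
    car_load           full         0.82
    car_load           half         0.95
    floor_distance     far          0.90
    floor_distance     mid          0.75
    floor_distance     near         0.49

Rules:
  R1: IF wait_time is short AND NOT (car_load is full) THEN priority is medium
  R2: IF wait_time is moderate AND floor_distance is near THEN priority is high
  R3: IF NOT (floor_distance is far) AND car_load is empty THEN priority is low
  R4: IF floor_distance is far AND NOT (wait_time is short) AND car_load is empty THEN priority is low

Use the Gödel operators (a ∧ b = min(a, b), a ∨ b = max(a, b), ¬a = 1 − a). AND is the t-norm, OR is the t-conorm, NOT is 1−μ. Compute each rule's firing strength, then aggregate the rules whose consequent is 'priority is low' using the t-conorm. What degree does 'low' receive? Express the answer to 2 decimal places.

R1: short=0.51, ¬full=1−0.82=0.18; AND[min(a, b)] → w = 0.18
R2: moderate=0.42, near=0.49; AND[min(a, b)] → w = 0.42
R3: ¬far=1−0.90=0.10, empty=0.85; AND[min(a, b)] → w = 0.10
R4: far=0.90, ¬short=1−0.51=0.49, empty=0.85; AND[min(a, b)] → w = 0.49
Rules with consequent 'low': {R3, R4} → strengths 0.10, 0.49
Aggregate via t-conorm [max(a, b)]: 0.49

0.49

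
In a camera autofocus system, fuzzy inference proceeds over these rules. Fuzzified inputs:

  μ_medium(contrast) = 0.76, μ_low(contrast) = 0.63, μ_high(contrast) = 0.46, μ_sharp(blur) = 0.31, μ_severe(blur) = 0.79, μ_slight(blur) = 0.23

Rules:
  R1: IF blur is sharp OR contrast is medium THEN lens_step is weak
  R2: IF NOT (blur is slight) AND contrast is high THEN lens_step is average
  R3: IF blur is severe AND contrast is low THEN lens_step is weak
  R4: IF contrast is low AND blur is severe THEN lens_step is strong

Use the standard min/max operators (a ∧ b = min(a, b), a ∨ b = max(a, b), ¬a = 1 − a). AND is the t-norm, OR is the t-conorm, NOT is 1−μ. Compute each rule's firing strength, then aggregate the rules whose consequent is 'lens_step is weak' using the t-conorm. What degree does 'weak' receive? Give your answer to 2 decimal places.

0.76

R1: sharp=0.31, medium=0.76; OR[max(a, b)] → w = 0.76
R2: ¬slight=1−0.23=0.77, high=0.46; AND[min(a, b)] → w = 0.46
R3: severe=0.79, low=0.63; AND[min(a, b)] → w = 0.63
R4: low=0.63, severe=0.79; AND[min(a, b)] → w = 0.63
Rules with consequent 'weak': {R1, R3} → strengths 0.76, 0.63
Aggregate via t-conorm [max(a, b)]: 0.76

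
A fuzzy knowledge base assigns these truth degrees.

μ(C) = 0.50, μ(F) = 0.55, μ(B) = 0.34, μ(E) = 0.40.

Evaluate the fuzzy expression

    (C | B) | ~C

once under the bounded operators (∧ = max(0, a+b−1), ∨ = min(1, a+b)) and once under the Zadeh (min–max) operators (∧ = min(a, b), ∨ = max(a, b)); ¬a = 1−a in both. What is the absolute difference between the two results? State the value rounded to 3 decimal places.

Under bounded:
  C | B = min(1, a+b) on (0.50, 0.34) = 0.84
  ~C = 1 − 0.50 = 0.50
  (C | B) | ~C = min(1, a+b) on (0.84, 0.50) = 1.00
  → value = 1.0000
Under Zadeh (min–max):
  C | B = max(a, b) on (0.50, 0.34) = 0.50
  ~C = 1 − 0.50 = 0.50
  (C | B) | ~C = max(a, b) on (0.50, 0.50) = 0.50
  → value = 0.5000
|1.0000 − 0.5000| = 0.500

0.500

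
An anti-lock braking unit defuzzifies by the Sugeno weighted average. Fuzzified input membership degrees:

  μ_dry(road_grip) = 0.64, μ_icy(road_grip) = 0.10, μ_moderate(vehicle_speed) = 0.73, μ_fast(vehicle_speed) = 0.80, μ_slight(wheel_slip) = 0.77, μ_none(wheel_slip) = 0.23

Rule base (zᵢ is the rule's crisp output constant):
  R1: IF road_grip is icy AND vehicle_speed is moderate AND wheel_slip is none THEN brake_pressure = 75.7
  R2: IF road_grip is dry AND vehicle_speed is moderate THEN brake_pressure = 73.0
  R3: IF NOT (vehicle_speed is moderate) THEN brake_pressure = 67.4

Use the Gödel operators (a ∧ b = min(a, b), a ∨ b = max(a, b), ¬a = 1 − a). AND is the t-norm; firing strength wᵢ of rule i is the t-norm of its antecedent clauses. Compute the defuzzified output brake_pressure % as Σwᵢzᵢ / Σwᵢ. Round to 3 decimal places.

R1 (z=75.7): icy=0.10, moderate=0.73, none=0.23; AND[min(a, b)] → w = 0.10
R2 (z=73.0): dry=0.64, moderate=0.73; AND[min(a, b)] → w = 0.64
R3 (z=67.4): ¬moderate=1−0.73=0.27 → w = 0.27
Weighted average = (0.10·75.7 + 0.64·73.0 + 0.27·67.4) / (0.10 + 0.64 + 0.27)
  = 72.4880 / 1.0100 = 71.770

71.770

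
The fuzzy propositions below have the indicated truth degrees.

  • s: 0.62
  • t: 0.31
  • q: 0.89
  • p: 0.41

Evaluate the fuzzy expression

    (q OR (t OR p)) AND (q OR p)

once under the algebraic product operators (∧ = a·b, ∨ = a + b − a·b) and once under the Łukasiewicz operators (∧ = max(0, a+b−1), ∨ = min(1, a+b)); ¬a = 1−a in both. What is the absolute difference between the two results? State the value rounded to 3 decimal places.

0.107

Under algebraic product:
  t OR p = a + b − a·b on (0.3100, 0.4100) = 0.5929
  q OR (t OR p) = a + b − a·b on (0.8900, 0.5929) = 0.9552
  q OR p = a + b − a·b on (0.8900, 0.4100) = 0.9351
  (q OR (t OR p)) AND (q OR p) = a·b on (0.9552, 0.9351) = 0.8932
  → value = 0.8932
Under Łukasiewicz:
  t OR p = min(1, a+b) on (0.31, 0.41) = 0.72
  q OR (t OR p) = min(1, a+b) on (0.89, 0.72) = 1.00
  q OR p = min(1, a+b) on (0.89, 0.41) = 1.00
  (q OR (t OR p)) AND (q OR p) = max(0, a+b−1) on (1.00, 1.00) = 1.00
  → value = 1.0000
|0.8932 − 1.0000| = 0.107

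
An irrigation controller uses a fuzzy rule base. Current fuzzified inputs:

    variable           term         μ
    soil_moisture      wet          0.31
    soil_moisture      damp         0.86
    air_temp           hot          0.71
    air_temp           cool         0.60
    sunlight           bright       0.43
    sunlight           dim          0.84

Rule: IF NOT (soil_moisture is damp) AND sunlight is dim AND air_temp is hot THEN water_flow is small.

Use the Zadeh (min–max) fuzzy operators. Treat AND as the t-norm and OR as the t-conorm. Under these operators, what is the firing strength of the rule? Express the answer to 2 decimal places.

firing strength: ¬damp=1−0.86=0.14, dim=0.84, hot=0.71; AND[min(a, b)] → w = 0.14

0.14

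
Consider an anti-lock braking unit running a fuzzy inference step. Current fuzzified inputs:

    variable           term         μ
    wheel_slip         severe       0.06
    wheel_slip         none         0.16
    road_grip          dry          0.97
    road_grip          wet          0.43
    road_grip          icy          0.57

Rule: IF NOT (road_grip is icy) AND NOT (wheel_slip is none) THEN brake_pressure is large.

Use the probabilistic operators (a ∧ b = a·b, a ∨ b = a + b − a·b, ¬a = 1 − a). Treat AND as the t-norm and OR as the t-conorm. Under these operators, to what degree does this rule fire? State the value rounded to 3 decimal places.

firing strength: ¬icy=1−0.57=0.43, ¬none=1−0.16=0.84; AND[a·b] → w = 0.3612

0.361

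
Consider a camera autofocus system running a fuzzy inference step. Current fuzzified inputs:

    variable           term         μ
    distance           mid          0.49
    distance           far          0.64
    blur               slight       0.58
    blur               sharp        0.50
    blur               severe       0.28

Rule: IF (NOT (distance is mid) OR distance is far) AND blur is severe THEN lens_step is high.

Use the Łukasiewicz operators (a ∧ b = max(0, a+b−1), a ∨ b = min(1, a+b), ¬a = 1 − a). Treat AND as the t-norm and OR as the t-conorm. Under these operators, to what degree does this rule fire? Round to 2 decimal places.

0.28

firing strength: (¬mid=1−0.49=0.51 OR far=0.64) = 1.00; AND[max(0, a+b−1)] with severe=0.28 → w = 0.28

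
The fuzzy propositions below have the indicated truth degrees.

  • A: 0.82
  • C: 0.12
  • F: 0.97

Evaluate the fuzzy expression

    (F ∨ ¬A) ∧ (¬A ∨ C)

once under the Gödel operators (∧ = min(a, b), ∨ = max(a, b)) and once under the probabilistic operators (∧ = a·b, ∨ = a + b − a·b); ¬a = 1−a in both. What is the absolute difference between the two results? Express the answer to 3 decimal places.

0.092

Under Gödel:
  ¬A = 1 − 0.82 = 0.18
  F ∨ ¬A = max(a, b) on (0.97, 0.18) = 0.97
  ¬A = 1 − 0.82 = 0.18
  ¬A ∨ C = max(a, b) on (0.18, 0.12) = 0.18
  (F ∨ ¬A) ∧ (¬A ∨ C) = min(a, b) on (0.97, 0.18) = 0.18
  → value = 0.1800
Under probabilistic:
  ¬A = 1 − 0.8200 = 0.1800
  F ∨ ¬A = a + b − a·b on (0.9700, 0.1800) = 0.9754
  ¬A = 1 − 0.8200 = 0.1800
  ¬A ∨ C = a + b − a·b on (0.1800, 0.1200) = 0.2784
  (F ∨ ¬A) ∧ (¬A ∨ C) = a·b on (0.9754, 0.2784) = 0.2716
  → value = 0.2716
|0.1800 − 0.2716| = 0.092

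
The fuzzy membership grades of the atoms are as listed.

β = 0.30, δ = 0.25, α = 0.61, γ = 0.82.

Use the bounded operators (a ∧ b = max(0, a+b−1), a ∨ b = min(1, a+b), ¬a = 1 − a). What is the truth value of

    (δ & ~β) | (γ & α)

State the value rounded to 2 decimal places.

0.43

~β = 1 − 0.30 = 0.70
δ & ~β = max(0, a+b−1) on (0.25, 0.70) = 0.00
γ & α = max(0, a+b−1) on (0.82, 0.61) = 0.43
(δ & ~β) | (γ & α) = min(1, a+b) on (0.00, 0.43) = 0.43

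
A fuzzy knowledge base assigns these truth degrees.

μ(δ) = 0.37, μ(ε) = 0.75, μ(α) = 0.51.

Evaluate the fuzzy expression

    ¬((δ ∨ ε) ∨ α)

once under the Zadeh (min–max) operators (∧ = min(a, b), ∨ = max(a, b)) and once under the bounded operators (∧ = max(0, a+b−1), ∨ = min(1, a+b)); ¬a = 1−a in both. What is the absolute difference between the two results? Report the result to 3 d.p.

Under Zadeh (min–max):
  δ ∨ ε = max(a, b) on (0.37, 0.75) = 0.75
  (δ ∨ ε) ∨ α = max(a, b) on (0.75, 0.51) = 0.75
  ¬((δ ∨ ε) ∨ α) = 1 − 0.75 = 0.25
  → value = 0.2500
Under bounded:
  δ ∨ ε = min(1, a+b) on (0.37, 0.75) = 1.00
  (δ ∨ ε) ∨ α = min(1, a+b) on (1.00, 0.51) = 1.00
  ¬((δ ∨ ε) ∨ α) = 1 − 1.00 = 0.00
  → value = 0.0000
|0.2500 − 0.0000| = 0.250

0.250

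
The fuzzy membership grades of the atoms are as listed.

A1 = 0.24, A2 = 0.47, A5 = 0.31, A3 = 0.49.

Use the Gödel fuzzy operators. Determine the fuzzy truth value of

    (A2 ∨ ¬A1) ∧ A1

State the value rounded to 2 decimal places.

0.24

¬A1 = 1 − 0.24 = 0.76
A2 ∨ ¬A1 = max(a, b) on (0.47, 0.76) = 0.76
(A2 ∨ ¬A1) ∧ A1 = min(a, b) on (0.76, 0.24) = 0.24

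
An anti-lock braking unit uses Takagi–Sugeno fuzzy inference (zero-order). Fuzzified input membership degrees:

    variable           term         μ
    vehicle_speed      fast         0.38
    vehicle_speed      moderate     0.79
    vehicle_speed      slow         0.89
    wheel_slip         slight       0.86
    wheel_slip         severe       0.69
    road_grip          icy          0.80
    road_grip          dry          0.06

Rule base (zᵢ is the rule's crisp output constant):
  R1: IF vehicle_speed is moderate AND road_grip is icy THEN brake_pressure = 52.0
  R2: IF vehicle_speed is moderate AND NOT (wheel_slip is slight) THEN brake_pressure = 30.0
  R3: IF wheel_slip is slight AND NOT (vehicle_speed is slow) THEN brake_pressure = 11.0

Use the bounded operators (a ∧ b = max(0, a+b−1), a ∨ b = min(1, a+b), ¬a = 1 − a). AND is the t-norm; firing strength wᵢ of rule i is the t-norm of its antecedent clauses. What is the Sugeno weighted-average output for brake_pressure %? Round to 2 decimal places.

52.00

R1 (z=52.0): moderate=0.79, icy=0.80; AND[max(0, a+b−1)] → w = 0.59
R2 (z=30.0): moderate=0.79, ¬slight=1−0.86=0.14; AND[max(0, a+b−1)] → w = 0.00
R3 (z=11.0): slight=0.86, ¬slow=1−0.89=0.11; AND[max(0, a+b−1)] → w = 0.00
Weighted average = (0.59·52.0 + 0.00·30.0 + 0.00·11.0) / (0.59 + 0.00 + 0.00)
  = 30.6800 / 0.5900 = 52.00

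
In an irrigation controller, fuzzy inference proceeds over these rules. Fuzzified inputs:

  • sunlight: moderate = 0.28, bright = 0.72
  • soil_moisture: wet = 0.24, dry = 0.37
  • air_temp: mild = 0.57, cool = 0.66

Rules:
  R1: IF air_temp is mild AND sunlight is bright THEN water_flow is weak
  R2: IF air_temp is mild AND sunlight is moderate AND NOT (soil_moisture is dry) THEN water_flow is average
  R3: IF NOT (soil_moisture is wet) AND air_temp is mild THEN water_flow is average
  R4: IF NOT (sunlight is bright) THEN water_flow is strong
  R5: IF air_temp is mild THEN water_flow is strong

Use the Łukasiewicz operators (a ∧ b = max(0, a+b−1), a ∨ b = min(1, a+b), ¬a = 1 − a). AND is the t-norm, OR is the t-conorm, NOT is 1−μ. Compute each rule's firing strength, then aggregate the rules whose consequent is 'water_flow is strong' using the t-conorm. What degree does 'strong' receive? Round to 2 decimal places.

R1: mild=0.57, bright=0.72; AND[max(0, a+b−1)] → w = 0.29
R2: mild=0.57, moderate=0.28, ¬dry=1−0.37=0.63; AND[max(0, a+b−1)] → w = 0.00
R3: ¬wet=1−0.24=0.76, mild=0.57; AND[max(0, a+b−1)] → w = 0.33
R4: ¬bright=1−0.72=0.28 → w = 0.28
R5: mild=0.57 → w = 0.57
Rules with consequent 'strong': {R4, R5} → strengths 0.28, 0.57
Aggregate via t-conorm [min(1, a+b)]: 0.85

0.85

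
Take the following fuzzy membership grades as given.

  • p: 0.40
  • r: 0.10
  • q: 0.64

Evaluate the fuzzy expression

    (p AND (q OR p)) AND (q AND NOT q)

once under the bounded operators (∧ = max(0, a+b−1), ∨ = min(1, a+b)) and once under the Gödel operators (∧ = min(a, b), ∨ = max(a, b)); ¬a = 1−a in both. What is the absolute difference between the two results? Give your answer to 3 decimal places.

0.360

Under bounded:
  q OR p = min(1, a+b) on (0.64, 0.40) = 1.00
  p AND (q OR p) = max(0, a+b−1) on (0.40, 1.00) = 0.40
  NOT q = 1 − 0.64 = 0.36
  q AND NOT q = max(0, a+b−1) on (0.64, 0.36) = 0.00
  (p AND (q OR p)) AND (q AND NOT q) = max(0, a+b−1) on (0.40, 0.00) = 0.00
  → value = 0.0000
Under Gödel:
  q OR p = max(a, b) on (0.64, 0.40) = 0.64
  p AND (q OR p) = min(a, b) on (0.40, 0.64) = 0.40
  NOT q = 1 − 0.64 = 0.36
  q AND NOT q = min(a, b) on (0.64, 0.36) = 0.36
  (p AND (q OR p)) AND (q AND NOT q) = min(a, b) on (0.40, 0.36) = 0.36
  → value = 0.3600
|0.0000 − 0.3600| = 0.360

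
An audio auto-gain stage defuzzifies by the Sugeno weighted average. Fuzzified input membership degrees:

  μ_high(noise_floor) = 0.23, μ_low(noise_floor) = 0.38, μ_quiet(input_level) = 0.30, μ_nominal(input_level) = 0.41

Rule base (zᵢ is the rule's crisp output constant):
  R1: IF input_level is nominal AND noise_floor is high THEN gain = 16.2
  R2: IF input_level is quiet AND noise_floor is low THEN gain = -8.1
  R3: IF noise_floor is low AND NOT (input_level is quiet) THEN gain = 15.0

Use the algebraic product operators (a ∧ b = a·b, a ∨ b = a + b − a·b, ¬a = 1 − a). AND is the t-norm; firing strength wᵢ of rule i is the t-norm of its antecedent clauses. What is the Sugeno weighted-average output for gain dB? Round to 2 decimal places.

9.69

R1 (z=16.2): nominal=0.41, high=0.23; AND[a·b] → w = 0.0943
R2 (z=-8.1): quiet=0.30, low=0.38; AND[a·b] → w = 0.1140
R3 (z=15.0): low=0.38, ¬quiet=1−0.30=0.70; AND[a·b] → w = 0.2660
Weighted average = (0.0943·16.2 + 0.1140·-8.1 + 0.2660·15.0) / (0.0943 + 0.1140 + 0.2660)
  = 4.5943 / 0.4743 = 9.69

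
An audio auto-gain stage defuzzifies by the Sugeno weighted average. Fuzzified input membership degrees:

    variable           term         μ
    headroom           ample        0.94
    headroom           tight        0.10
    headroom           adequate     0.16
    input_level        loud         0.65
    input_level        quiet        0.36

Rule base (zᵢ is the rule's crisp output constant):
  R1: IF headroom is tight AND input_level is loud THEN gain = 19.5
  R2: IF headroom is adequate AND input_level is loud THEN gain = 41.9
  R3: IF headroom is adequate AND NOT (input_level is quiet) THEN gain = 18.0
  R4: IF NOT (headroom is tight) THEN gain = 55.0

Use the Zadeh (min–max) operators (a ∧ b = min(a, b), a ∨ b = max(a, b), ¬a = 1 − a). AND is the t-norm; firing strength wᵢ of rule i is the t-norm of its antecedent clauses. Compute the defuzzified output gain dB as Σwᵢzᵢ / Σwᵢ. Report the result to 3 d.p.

46.238

R1 (z=19.5): tight=0.10, loud=0.65; AND[min(a, b)] → w = 0.10
R2 (z=41.9): adequate=0.16, loud=0.65; AND[min(a, b)] → w = 0.16
R3 (z=18.0): adequate=0.16, ¬quiet=1−0.36=0.64; AND[min(a, b)] → w = 0.16
R4 (z=55.0): ¬tight=1−0.10=0.90 → w = 0.90
Weighted average = (0.10·19.5 + 0.16·41.9 + 0.16·18.0 + 0.90·55.0) / (0.10 + 0.16 + 0.16 + 0.90)
  = 61.0340 / 1.3200 = 46.238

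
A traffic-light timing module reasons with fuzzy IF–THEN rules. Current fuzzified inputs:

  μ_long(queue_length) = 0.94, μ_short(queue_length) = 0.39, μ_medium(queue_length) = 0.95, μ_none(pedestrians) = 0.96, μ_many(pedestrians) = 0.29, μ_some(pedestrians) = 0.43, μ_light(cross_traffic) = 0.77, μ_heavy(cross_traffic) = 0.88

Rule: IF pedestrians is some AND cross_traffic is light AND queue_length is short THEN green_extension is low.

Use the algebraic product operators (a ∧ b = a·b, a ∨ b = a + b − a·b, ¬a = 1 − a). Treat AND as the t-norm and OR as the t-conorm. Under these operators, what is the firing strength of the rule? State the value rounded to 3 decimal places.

firing strength: some=0.43, light=0.77, short=0.39; AND[a·b] → w = 0.1291

0.129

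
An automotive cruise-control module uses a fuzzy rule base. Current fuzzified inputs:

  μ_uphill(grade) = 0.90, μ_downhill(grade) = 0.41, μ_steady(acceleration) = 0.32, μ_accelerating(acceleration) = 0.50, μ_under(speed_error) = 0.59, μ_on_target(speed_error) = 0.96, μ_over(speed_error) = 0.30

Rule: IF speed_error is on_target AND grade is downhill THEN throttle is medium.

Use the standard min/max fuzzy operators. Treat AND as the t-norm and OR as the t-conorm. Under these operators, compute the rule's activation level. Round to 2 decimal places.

firing strength: on_target=0.96, downhill=0.41; AND[min(a, b)] → w = 0.41

0.41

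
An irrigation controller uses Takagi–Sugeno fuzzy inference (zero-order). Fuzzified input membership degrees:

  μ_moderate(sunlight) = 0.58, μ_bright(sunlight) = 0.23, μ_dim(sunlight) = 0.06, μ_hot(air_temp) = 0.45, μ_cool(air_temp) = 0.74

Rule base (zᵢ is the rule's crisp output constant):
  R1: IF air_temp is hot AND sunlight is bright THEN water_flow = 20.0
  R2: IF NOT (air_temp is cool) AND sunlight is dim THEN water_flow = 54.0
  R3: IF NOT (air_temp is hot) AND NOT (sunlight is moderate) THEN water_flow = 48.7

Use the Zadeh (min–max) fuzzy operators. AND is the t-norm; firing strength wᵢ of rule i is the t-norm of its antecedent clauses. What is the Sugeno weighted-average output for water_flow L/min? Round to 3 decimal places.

39.851

R1 (z=20.0): hot=0.45, bright=0.23; AND[min(a, b)] → w = 0.23
R2 (z=54.0): ¬cool=1−0.74=0.26, dim=0.06; AND[min(a, b)] → w = 0.06
R3 (z=48.7): ¬hot=1−0.45=0.55, ¬moderate=1−0.58=0.42; AND[min(a, b)] → w = 0.42
Weighted average = (0.23·20.0 + 0.06·54.0 + 0.42·48.7) / (0.23 + 0.06 + 0.42)
  = 28.2940 / 0.7100 = 39.851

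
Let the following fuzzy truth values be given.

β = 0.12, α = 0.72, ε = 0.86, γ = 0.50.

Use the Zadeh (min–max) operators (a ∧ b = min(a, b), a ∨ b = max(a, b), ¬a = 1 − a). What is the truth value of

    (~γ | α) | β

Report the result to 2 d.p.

0.72

~γ = 1 − 0.50 = 0.50
~γ | α = max(a, b) on (0.50, 0.72) = 0.72
(~γ | α) | β = max(a, b) on (0.72, 0.12) = 0.72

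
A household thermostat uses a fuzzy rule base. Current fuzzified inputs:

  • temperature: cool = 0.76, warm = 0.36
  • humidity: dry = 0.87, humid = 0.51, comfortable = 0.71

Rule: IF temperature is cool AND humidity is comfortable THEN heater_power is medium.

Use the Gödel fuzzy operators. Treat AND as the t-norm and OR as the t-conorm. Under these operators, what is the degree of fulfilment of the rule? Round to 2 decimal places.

0.71

firing strength: cool=0.76, comfortable=0.71; AND[min(a, b)] → w = 0.71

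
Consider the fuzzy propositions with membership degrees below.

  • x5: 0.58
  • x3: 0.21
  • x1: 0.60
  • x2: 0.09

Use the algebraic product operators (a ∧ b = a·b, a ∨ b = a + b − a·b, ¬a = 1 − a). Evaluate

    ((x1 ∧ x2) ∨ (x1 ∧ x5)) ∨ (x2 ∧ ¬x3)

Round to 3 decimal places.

0.427

x1 ∧ x2 = a·b on (0.6000, 0.0900) = 0.0540
x1 ∧ x5 = a·b on (0.6000, 0.5800) = 0.3480
(x1 ∧ x2) ∨ (x1 ∧ x5) = a + b − a·b on (0.0540, 0.3480) = 0.3832
¬x3 = 1 − 0.2100 = 0.7900
x2 ∧ ¬x3 = a·b on (0.0900, 0.7900) = 0.0711
((x1 ∧ x2) ∨ (x1 ∧ x5)) ∨ (x2 ∧ ¬x3) = a + b − a·b on (0.3832, 0.0711) = 0.4271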